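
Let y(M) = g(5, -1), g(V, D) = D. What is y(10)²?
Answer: 1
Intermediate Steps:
y(M) = -1
y(10)² = (-1)² = 1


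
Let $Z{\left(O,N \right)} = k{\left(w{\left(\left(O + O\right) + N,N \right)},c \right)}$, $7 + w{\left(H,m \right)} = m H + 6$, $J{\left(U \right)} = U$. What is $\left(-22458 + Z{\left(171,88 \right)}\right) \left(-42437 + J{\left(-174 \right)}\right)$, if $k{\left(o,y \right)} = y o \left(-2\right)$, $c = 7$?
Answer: $23529964644$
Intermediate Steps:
$w{\left(H,m \right)} = -1 + H m$ ($w{\left(H,m \right)} = -7 + \left(m H + 6\right) = -7 + \left(H m + 6\right) = -7 + \left(6 + H m\right) = -1 + H m$)
$k{\left(o,y \right)} = - 2 o y$ ($k{\left(o,y \right)} = o y \left(-2\right) = - 2 o y$)
$Z{\left(O,N \right)} = 14 - 14 N \left(N + 2 O\right)$ ($Z{\left(O,N \right)} = \left(-2\right) \left(-1 + \left(\left(O + O\right) + N\right) N\right) 7 = \left(-2\right) \left(-1 + \left(2 O + N\right) N\right) 7 = \left(-2\right) \left(-1 + \left(N + 2 O\right) N\right) 7 = \left(-2\right) \left(-1 + N \left(N + 2 O\right)\right) 7 = 14 - 14 N \left(N + 2 O\right)$)
$\left(-22458 + Z{\left(171,88 \right)}\right) \left(-42437 + J{\left(-174 \right)}\right) = \left(-22458 + \left(14 - 1232 \left(88 + 2 \cdot 171\right)\right)\right) \left(-42437 - 174\right) = \left(-22458 + \left(14 - 1232 \left(88 + 342\right)\right)\right) \left(-42611\right) = \left(-22458 + \left(14 - 1232 \cdot 430\right)\right) \left(-42611\right) = \left(-22458 + \left(14 - 529760\right)\right) \left(-42611\right) = \left(-22458 - 529746\right) \left(-42611\right) = \left(-552204\right) \left(-42611\right) = 23529964644$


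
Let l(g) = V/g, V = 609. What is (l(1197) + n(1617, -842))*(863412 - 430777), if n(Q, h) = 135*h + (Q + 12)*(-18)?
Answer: -3526198057025/57 ≈ -6.1863e+10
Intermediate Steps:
n(Q, h) = -216 - 18*Q + 135*h (n(Q, h) = 135*h + (12 + Q)*(-18) = 135*h + (-216 - 18*Q) = -216 - 18*Q + 135*h)
l(g) = 609/g
(l(1197) + n(1617, -842))*(863412 - 430777) = (609/1197 + (-216 - 18*1617 + 135*(-842)))*(863412 - 430777) = (609*(1/1197) + (-216 - 29106 - 113670))*432635 = (29/57 - 142992)*432635 = -8150515/57*432635 = -3526198057025/57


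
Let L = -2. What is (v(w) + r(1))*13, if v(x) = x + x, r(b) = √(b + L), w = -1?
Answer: -26 + 13*I ≈ -26.0 + 13.0*I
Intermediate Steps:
r(b) = √(-2 + b) (r(b) = √(b - 2) = √(-2 + b))
v(x) = 2*x
(v(w) + r(1))*13 = (2*(-1) + √(-2 + 1))*13 = (-2 + √(-1))*13 = (-2 + I)*13 = -26 + 13*I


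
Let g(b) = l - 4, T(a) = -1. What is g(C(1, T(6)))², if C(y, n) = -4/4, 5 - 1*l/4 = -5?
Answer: 1296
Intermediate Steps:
l = 40 (l = 20 - 4*(-5) = 20 + 20 = 40)
C(y, n) = -1 (C(y, n) = -4*¼ = -1)
g(b) = 36 (g(b) = 40 - 4 = 36)
g(C(1, T(6)))² = 36² = 1296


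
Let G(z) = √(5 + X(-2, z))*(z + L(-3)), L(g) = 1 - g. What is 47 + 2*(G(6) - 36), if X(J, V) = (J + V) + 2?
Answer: -25 + 20*√11 ≈ 41.333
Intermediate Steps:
X(J, V) = 2 + J + V
G(z) = √(5 + z)*(4 + z) (G(z) = √(5 + (2 - 2 + z))*(z + (1 - 1*(-3))) = √(5 + z)*(z + (1 + 3)) = √(5 + z)*(z + 4) = √(5 + z)*(4 + z))
47 + 2*(G(6) - 36) = 47 + 2*(√(5 + 6)*(4 + 6) - 36) = 47 + 2*(√11*10 - 36) = 47 + 2*(10*√11 - 36) = 47 + 2*(-36 + 10*√11) = 47 + (-72 + 20*√11) = -25 + 20*√11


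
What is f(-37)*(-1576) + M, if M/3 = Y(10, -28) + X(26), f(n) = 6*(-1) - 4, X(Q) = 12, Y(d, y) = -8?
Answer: 15772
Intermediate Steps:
f(n) = -10 (f(n) = -6 - 4 = -10)
M = 12 (M = 3*(-8 + 12) = 3*4 = 12)
f(-37)*(-1576) + M = -10*(-1576) + 12 = 15760 + 12 = 15772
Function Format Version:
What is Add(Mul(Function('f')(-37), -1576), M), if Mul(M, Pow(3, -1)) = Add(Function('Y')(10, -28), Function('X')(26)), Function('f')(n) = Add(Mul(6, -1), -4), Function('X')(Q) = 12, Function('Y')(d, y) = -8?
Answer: 15772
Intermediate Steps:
Function('f')(n) = -10 (Function('f')(n) = Add(-6, -4) = -10)
M = 12 (M = Mul(3, Add(-8, 12)) = Mul(3, 4) = 12)
Add(Mul(Function('f')(-37), -1576), M) = Add(Mul(-10, -1576), 12) = Add(15760, 12) = 15772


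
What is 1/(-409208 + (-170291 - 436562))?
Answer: -1/1016061 ≈ -9.8419e-7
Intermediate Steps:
1/(-409208 + (-170291 - 436562)) = 1/(-409208 - 606853) = 1/(-1016061) = -1/1016061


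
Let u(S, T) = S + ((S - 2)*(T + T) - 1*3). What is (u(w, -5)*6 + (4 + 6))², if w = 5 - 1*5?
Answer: 12544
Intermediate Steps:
w = 0 (w = 5 - 5 = 0)
u(S, T) = -3 + S + 2*T*(-2 + S) (u(S, T) = S + ((-2 + S)*(2*T) - 3) = S + (2*T*(-2 + S) - 3) = S + (-3 + 2*T*(-2 + S)) = -3 + S + 2*T*(-2 + S))
(u(w, -5)*6 + (4 + 6))² = ((-3 + 0 - 4*(-5) + 2*0*(-5))*6 + (4 + 6))² = ((-3 + 0 + 20 + 0)*6 + 10)² = (17*6 + 10)² = (102 + 10)² = 112² = 12544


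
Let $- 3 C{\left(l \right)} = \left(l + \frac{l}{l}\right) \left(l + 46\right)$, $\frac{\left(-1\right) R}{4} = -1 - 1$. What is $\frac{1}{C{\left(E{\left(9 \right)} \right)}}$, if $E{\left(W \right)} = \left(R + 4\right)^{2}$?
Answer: $- \frac{3}{27550} \approx -0.00010889$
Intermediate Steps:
$R = 8$ ($R = - 4 \left(-1 - 1\right) = \left(-4\right) \left(-2\right) = 8$)
$E{\left(W \right)} = 144$ ($E{\left(W \right)} = \left(8 + 4\right)^{2} = 12^{2} = 144$)
$C{\left(l \right)} = - \frac{\left(1 + l\right) \left(46 + l\right)}{3}$ ($C{\left(l \right)} = - \frac{\left(l + \frac{l}{l}\right) \left(l + 46\right)}{3} = - \frac{\left(l + 1\right) \left(46 + l\right)}{3} = - \frac{\left(1 + l\right) \left(46 + l\right)}{3}$)
$\frac{1}{C{\left(E{\left(9 \right)} \right)}} = \frac{1}{- \frac{46}{3} - 2256 - \frac{144^{2}}{3}} = \frac{1}{- \frac{46}{3} - 2256 - 6912} = \frac{1}{- \frac{27550}{3}} = - \frac{3}{27550}$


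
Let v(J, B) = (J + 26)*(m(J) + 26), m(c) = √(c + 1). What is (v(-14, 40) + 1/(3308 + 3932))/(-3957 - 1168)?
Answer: -2258881/37105000 - 12*I*√13/5125 ≈ -0.060878 - 0.0084423*I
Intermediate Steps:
m(c) = √(1 + c)
v(J, B) = (26 + J)*(26 + √(1 + J)) (v(J, B) = (J + 26)*(√(1 + J) + 26) = (26 + J)*(26 + √(1 + J)))
(v(-14, 40) + 1/(3308 + 3932))/(-3957 - 1168) = ((676 + 26*(-14) + 26*√(1 - 14) - 14*√(1 - 14)) + 1/(3308 + 3932))/(-3957 - 1168) = ((676 - 364 + 26*√(-13) - 14*I*√13) + 1/7240)/(-5125) = ((676 - 364 + 26*(I*√13) - 14*I*√13) + 1/7240)*(-1/5125) = ((676 - 364 + 26*I*√13 - 14*I*√13) + 1/7240)*(-1/5125) = ((312 + 12*I*√13) + 1/7240)*(-1/5125) = (2258881/7240 + 12*I*√13)*(-1/5125) = -2258881/37105000 - 12*I*√13/5125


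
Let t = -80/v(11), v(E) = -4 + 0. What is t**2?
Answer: 400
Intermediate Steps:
v(E) = -4
t = 20 (t = -80/(-4) = -80*(-1/4) = 20)
t**2 = 20**2 = 400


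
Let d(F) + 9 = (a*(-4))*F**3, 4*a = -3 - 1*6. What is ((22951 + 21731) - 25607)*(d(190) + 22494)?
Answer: 1177947726375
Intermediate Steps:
a = -9/4 (a = (-3 - 1*6)/4 = (-3 - 6)/4 = (1/4)*(-9) = -9/4 ≈ -2.2500)
d(F) = -9 + 9*F**3 (d(F) = -9 + (-9/4*(-4))*F**3 = -9 + 9*F**3)
((22951 + 21731) - 25607)*(d(190) + 22494) = ((22951 + 21731) - 25607)*((-9 + 9*190**3) + 22494) = (44682 - 25607)*((-9 + 9*6859000) + 22494) = 19075*((-9 + 61731000) + 22494) = 19075*(61730991 + 22494) = 19075*61753485 = 1177947726375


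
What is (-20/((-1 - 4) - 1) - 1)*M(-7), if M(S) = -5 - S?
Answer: 14/3 ≈ 4.6667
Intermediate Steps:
(-20/((-1 - 4) - 1) - 1)*M(-7) = (-20/((-1 - 4) - 1) - 1)*(-5 - 1*(-7)) = (-20/(-5 - 1) - 1)*(-5 + 7) = (-20/(-6) - 1)*2 = (-20*(-1/6) - 1)*2 = (10/3 - 1)*2 = (7/3)*2 = 14/3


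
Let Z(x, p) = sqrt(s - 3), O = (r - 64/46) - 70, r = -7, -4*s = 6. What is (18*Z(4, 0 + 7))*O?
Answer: -48681*I*sqrt(2)/23 ≈ -2993.3*I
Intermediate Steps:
s = -3/2 (s = -1/4*6 = -3/2 ≈ -1.5000)
O = -1803/23 (O = (-7 - 64/46) - 70 = (-7 - 64*1/46) - 70 = (-7 - 32/23) - 70 = -193/23 - 70 = -1803/23 ≈ -78.391)
Z(x, p) = 3*I*sqrt(2)/2 (Z(x, p) = sqrt(-3/2 - 3) = sqrt(-9/2) = 3*I*sqrt(2)/2)
(18*Z(4, 0 + 7))*O = (18*(3*I*sqrt(2)/2))*(-1803/23) = (27*I*sqrt(2))*(-1803/23) = -48681*I*sqrt(2)/23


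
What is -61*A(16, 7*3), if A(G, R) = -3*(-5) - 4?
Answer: -671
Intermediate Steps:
A(G, R) = 11 (A(G, R) = 15 - 4 = 11)
-61*A(16, 7*3) = -61*11 = -671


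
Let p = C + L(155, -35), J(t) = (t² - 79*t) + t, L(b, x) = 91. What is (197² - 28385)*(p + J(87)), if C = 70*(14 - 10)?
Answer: 12029296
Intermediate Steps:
C = 280 (C = 70*4 = 280)
J(t) = t² - 78*t
p = 371 (p = 280 + 91 = 371)
(197² - 28385)*(p + J(87)) = (197² - 28385)*(371 + 87*(-78 + 87)) = (38809 - 28385)*(371 + 87*9) = 10424*(371 + 783) = 10424*1154 = 12029296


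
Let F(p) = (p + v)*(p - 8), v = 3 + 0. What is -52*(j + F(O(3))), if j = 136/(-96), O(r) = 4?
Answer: 4589/3 ≈ 1529.7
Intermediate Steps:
v = 3
F(p) = (-8 + p)*(3 + p) (F(p) = (p + 3)*(p - 8) = (3 + p)*(-8 + p) = (-8 + p)*(3 + p))
j = -17/12 (j = 136*(-1/96) = -17/12 ≈ -1.4167)
-52*(j + F(O(3))) = -52*(-17/12 + (-24 + 4² - 5*4)) = -52*(-17/12 + (-24 + 16 - 20)) = -52*(-17/12 - 28) = -52*(-353/12) = 4589/3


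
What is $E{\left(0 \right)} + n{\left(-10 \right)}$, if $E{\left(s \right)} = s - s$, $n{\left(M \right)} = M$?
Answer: $-10$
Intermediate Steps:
$E{\left(s \right)} = 0$
$E{\left(0 \right)} + n{\left(-10 \right)} = 0 - 10 = -10$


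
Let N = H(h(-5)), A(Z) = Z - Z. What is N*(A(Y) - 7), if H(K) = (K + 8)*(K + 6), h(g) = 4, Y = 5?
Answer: -840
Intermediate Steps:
H(K) = (6 + K)*(8 + K) (H(K) = (8 + K)*(6 + K) = (6 + K)*(8 + K))
A(Z) = 0
N = 120 (N = 48 + 4² + 14*4 = 48 + 16 + 56 = 120)
N*(A(Y) - 7) = 120*(0 - 7) = 120*(-7) = -840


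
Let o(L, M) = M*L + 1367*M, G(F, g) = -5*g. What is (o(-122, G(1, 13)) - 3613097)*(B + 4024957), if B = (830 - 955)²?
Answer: -14925998800804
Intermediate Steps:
o(L, M) = 1367*M + L*M (o(L, M) = L*M + 1367*M = 1367*M + L*M)
B = 15625 (B = (-125)² = 15625)
(o(-122, G(1, 13)) - 3613097)*(B + 4024957) = ((-5*13)*(1367 - 122) - 3613097)*(15625 + 4024957) = (-65*1245 - 3613097)*4040582 = (-80925 - 3613097)*4040582 = -3694022*4040582 = -14925998800804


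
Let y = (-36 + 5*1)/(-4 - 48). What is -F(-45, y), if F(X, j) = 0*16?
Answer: 0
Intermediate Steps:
y = 31/52 (y = (-36 + 5)/(-52) = -31*(-1/52) = 31/52 ≈ 0.59615)
F(X, j) = 0
-F(-45, y) = -1*0 = 0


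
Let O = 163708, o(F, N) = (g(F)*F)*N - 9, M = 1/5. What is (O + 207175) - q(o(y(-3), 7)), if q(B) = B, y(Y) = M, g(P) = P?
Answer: 9272293/25 ≈ 3.7089e+5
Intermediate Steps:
M = ⅕ ≈ 0.20000
y(Y) = ⅕
o(F, N) = -9 + N*F² (o(F, N) = (F*F)*N - 9 = F²*N - 9 = N*F² - 9 = -9 + N*F²)
(O + 207175) - q(o(y(-3), 7)) = (163708 + 207175) - (-9 + 7*(⅕)²) = 370883 - (-9 + 7*(1/25)) = 370883 - (-9 + 7/25) = 370883 - 1*(-218/25) = 370883 + 218/25 = 9272293/25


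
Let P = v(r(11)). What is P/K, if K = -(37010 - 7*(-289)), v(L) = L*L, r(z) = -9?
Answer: -9/4337 ≈ -0.0020752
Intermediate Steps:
v(L) = L**2
K = -39033 (K = -(37010 - 1*(-2023)) = -(37010 + 2023) = -1*39033 = -39033)
P = 81 (P = (-9)**2 = 81)
P/K = 81/(-39033) = 81*(-1/39033) = -9/4337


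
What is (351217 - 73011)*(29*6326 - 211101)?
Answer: -7691561282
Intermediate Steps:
(351217 - 73011)*(29*6326 - 211101) = 278206*(183454 - 211101) = 278206*(-27647) = -7691561282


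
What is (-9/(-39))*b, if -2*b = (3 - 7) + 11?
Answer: -21/26 ≈ -0.80769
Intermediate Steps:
b = -7/2 (b = -((3 - 7) + 11)/2 = -(-4 + 11)/2 = -½*7 = -7/2 ≈ -3.5000)
(-9/(-39))*b = -9/(-39)*(-7/2) = -9*(-1)/39*(-7/2) = -1*(-3/13)*(-7/2) = (3/13)*(-7/2) = -21/26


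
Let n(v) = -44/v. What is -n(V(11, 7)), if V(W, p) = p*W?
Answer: 4/7 ≈ 0.57143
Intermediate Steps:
V(W, p) = W*p
-n(V(11, 7)) = -(-44)/(11*7) = -(-44)/77 = -1*(-4/7) = 4/7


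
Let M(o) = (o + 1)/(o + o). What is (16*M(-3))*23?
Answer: 368/3 ≈ 122.67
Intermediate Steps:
M(o) = (1 + o)/(2*o) (M(o) = (1 + o)/((2*o)) = (1 + o)*(1/(2*o)) = (1 + o)/(2*o))
(16*M(-3))*23 = (16*((½)*(1 - 3)/(-3)))*23 = (16*((½)*(-⅓)*(-2)))*23 = (16*(⅓))*23 = (16/3)*23 = 368/3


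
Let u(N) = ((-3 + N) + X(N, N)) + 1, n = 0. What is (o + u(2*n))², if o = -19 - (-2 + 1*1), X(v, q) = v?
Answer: 400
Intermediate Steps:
o = -18 (o = -19 - (-2 + 1) = -19 - 1*(-1) = -19 + 1 = -18)
u(N) = -2 + 2*N (u(N) = ((-3 + N) + N) + 1 = (-3 + 2*N) + 1 = -2 + 2*N)
(o + u(2*n))² = (-18 + (-2 + 2*(2*0)))² = (-18 + (-2 + 2*0))² = (-18 + (-2 + 0))² = (-18 - 2)² = (-20)² = 400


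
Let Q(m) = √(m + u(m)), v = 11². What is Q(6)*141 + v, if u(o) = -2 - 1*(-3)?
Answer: 121 + 141*√7 ≈ 494.05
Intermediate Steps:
u(o) = 1 (u(o) = -2 + 3 = 1)
v = 121
Q(m) = √(1 + m) (Q(m) = √(m + 1) = √(1 + m))
Q(6)*141 + v = √(1 + 6)*141 + 121 = √7*141 + 121 = 141*√7 + 121 = 121 + 141*√7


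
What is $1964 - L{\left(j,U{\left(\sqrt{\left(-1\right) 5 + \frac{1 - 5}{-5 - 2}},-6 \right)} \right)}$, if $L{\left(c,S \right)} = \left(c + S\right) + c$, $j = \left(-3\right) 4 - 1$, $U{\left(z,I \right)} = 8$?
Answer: $1982$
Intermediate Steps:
$j = -13$ ($j = -12 - 1 = -13$)
$L{\left(c,S \right)} = S + 2 c$ ($L{\left(c,S \right)} = \left(S + c\right) + c = S + 2 c$)
$1964 - L{\left(j,U{\left(\sqrt{\left(-1\right) 5 + \frac{1 - 5}{-5 - 2}},-6 \right)} \right)} = 1964 - \left(8 + 2 \left(-13\right)\right) = 1964 - \left(8 - 26\right) = 1964 - -18 = 1964 + 18 = 1982$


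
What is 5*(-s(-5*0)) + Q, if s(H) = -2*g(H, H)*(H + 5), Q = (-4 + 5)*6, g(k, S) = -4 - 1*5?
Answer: -444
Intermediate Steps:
g(k, S) = -9 (g(k, S) = -4 - 5 = -9)
Q = 6 (Q = 1*6 = 6)
s(H) = 90 + 18*H (s(H) = -(-18)*(H + 5) = -(-18)*(5 + H) = -2*(-45 - 9*H) = 90 + 18*H)
5*(-s(-5*0)) + Q = 5*(-(90 + 18*(-5*0))) + 6 = 5*(-(90 + 18*0)) + 6 = 5*(-(90 + 0)) + 6 = 5*(-1*90) + 6 = 5*(-90) + 6 = -450 + 6 = -444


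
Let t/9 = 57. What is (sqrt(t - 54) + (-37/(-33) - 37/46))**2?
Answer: 1057916077/2304324 + 481*sqrt(51)/253 ≈ 472.68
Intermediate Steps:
t = 513 (t = 9*57 = 513)
(sqrt(t - 54) + (-37/(-33) - 37/46))**2 = (sqrt(513 - 54) + (-37/(-33) - 37/46))**2 = (sqrt(459) + (-37*(-1/33) - 37*1/46))**2 = (3*sqrt(51) + (37/33 - 37/46))**2 = (3*sqrt(51) + 481/1518)**2 = (481/1518 + 3*sqrt(51))**2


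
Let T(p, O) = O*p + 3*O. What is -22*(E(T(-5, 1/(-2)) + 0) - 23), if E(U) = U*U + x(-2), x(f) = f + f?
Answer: 572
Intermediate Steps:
x(f) = 2*f
T(p, O) = 3*O + O*p
E(U) = -4 + U² (E(U) = U*U + 2*(-2) = U² - 4 = -4 + U²)
-22*(E(T(-5, 1/(-2)) + 0) - 23) = -22*((-4 + ((3 - 5)/(-2) + 0)²) - 23) = -22*((-4 + (-½*(-2) + 0)²) - 23) = -22*((-4 + (1 + 0)²) - 23) = -22*((-4 + 1²) - 23) = -22*((-4 + 1) - 23) = -22*(-3 - 23) = -22*(-26) = -2*(-286) = 572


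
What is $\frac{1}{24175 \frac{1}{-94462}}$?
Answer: $- \frac{94462}{24175} \approx -3.9074$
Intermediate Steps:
$\frac{1}{24175 \frac{1}{-94462}} = \frac{1}{24175 \left(- \frac{1}{94462}\right)} = \frac{1}{- \frac{24175}{94462}} = - \frac{94462}{24175}$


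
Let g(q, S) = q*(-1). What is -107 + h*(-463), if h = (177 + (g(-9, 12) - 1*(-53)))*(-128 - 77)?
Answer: 22684578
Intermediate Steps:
g(q, S) = -q
h = -48995 (h = (177 + (-1*(-9) - 1*(-53)))*(-128 - 77) = (177 + (9 + 53))*(-205) = (177 + 62)*(-205) = 239*(-205) = -48995)
-107 + h*(-463) = -107 - 48995*(-463) = -107 + 22684685 = 22684578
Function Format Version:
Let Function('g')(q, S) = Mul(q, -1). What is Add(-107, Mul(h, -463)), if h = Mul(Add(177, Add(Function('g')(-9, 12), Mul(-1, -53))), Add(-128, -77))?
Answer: 22684578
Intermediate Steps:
Function('g')(q, S) = Mul(-1, q)
h = -48995 (h = Mul(Add(177, Add(Mul(-1, -9), Mul(-1, -53))), Add(-128, -77)) = Mul(Add(177, Add(9, 53)), -205) = Mul(Add(177, 62), -205) = Mul(239, -205) = -48995)
Add(-107, Mul(h, -463)) = Add(-107, Mul(-48995, -463)) = Add(-107, 22684685) = 22684578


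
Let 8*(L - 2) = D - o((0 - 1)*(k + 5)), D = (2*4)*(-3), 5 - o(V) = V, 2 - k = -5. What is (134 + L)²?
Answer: 1096209/64 ≈ 17128.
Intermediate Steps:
k = 7 (k = 2 - 1*(-5) = 2 + 5 = 7)
o(V) = 5 - V
D = -24 (D = 8*(-3) = -24)
L = -25/8 (L = 2 + (-24 - (5 - (0 - 1)*(7 + 5)))/8 = 2 + (-24 - (5 - (-1)*12))/8 = 2 + (-24 - (5 - 1*(-12)))/8 = 2 + (-24 - (5 + 12))/8 = 2 + (-24 - 1*17)/8 = 2 + (-24 - 17)/8 = 2 + (⅛)*(-41) = 2 - 41/8 = -25/8 ≈ -3.1250)
(134 + L)² = (134 - 25/8)² = (1047/8)² = 1096209/64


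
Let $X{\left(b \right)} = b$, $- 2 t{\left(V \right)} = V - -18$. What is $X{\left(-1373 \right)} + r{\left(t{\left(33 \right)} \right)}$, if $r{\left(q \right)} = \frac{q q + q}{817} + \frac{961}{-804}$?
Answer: $- \frac{451081301}{328434} \approx -1373.4$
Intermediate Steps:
$t{\left(V \right)} = -9 - \frac{V}{2}$ ($t{\left(V \right)} = - \frac{V - -18}{2} = - \frac{V + 18}{2} = - \frac{18 + V}{2} = -9 - \frac{V}{2}$)
$r{\left(q \right)} = - \frac{961}{804} + \frac{q}{817} + \frac{q^{2}}{817}$ ($r{\left(q \right)} = \left(q^{2} + q\right) \frac{1}{817} + 961 \left(- \frac{1}{804}\right) = \left(q + q^{2}\right) \frac{1}{817} - \frac{961}{804} = \left(\frac{q}{817} + \frac{q^{2}}{817}\right) - \frac{961}{804} = - \frac{961}{804} + \frac{q}{817} + \frac{q^{2}}{817}$)
$X{\left(-1373 \right)} + r{\left(t{\left(33 \right)} \right)} = -1373 + \left(- \frac{961}{804} + \frac{-9 - \frac{33}{2}}{817} + \frac{\left(-9 - \frac{33}{2}\right)^{2}}{817}\right) = -1373 + \left(- \frac{961}{804} + \frac{1}{817} \left(- \frac{51}{2}\right) + \frac{\left(- \frac{51}{2}\right)^{2}}{817}\right) = -1373 - \frac{141419}{328434} = - \frac{451081301}{328434}$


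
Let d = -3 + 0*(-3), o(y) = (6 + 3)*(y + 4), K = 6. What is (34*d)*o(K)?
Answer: -9180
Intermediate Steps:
o(y) = 36 + 9*y (o(y) = 9*(4 + y) = 36 + 9*y)
d = -3 (d = -3 + 0 = -3)
(34*d)*o(K) = (34*(-3))*(36 + 9*6) = -102*(36 + 54) = -102*90 = -9180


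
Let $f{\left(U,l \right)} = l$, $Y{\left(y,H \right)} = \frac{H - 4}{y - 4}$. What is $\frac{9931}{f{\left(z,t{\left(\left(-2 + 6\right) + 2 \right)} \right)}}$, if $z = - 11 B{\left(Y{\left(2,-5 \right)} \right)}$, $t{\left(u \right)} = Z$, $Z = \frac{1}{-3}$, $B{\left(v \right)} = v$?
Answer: $-29793$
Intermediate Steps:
$Y{\left(y,H \right)} = \frac{-4 + H}{-4 + y}$
$Z = - \frac{1}{3} \approx -0.33333$
$t{\left(u \right)} = - \frac{1}{3}$
$z = - \frac{99}{2}$ ($z = - 11 \frac{-4 - 5}{-4 + 2} = - 11 \frac{1}{-2} \left(-9\right) = - 11 \left(\left(- \frac{1}{2}\right) \left(-9\right)\right) = \left(-11\right) \frac{9}{2} = - \frac{99}{2} \approx -49.5$)
$\frac{9931}{f{\left(z,t{\left(\left(-2 + 6\right) + 2 \right)} \right)}} = \frac{9931}{- \frac{1}{3}} = 9931 \left(-3\right) = -29793$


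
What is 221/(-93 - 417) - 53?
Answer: -1603/30 ≈ -53.433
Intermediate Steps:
221/(-93 - 417) - 53 = 221/(-510) - 53 = -1/510*221 - 53 = -13/30 - 53 = -1603/30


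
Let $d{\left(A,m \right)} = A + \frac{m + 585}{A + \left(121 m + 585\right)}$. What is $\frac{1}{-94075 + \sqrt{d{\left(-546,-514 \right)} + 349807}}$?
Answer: $- \frac{5847231625}{550056606804491} - \frac{2 \sqrt{337320116750630}}{550056606804491} \approx -1.0697 \cdot 10^{-5}$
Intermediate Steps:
$d{\left(A,m \right)} = A + \frac{585 + m}{585 + A + 121 m}$ ($d{\left(A,m \right)} = A + \frac{585 + m}{A + \left(585 + 121 m\right)} = A + \frac{585 + m}{585 + A + 121 m}$)
$\frac{1}{-94075 + \sqrt{d{\left(-546,-514 \right)} + 349807}} = \frac{1}{-94075 + \sqrt{\frac{585 - 514 + \left(-546\right)^{2} + 585 \left(-546\right) + 121 \left(-546\right) \left(-514\right)}{585 - 546 + 121 \left(-514\right)} + 349807}} = \frac{1}{-94075 + \sqrt{\frac{585 - 514 + 298116 - 319410 + 33957924}{585 - 546 - 62194} + 349807}} = \frac{1}{-94075 + \sqrt{\frac{1}{-62155} \cdot 33936701 + 349807}} = \frac{1}{-94075 + \sqrt{\left(- \frac{1}{62155}\right) 33936701 + 349807}} = \frac{1}{-94075 + \sqrt{- \frac{33936701}{62155} + 349807}} = \frac{1}{-94075 + \sqrt{\frac{21708317384}{62155}}} = \frac{1}{-94075 + \frac{2 \sqrt{337320116750630}}{62155}}$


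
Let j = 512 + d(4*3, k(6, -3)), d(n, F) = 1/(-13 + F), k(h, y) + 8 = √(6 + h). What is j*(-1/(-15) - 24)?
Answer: -8760677/715 + 718*√3/6435 ≈ -12253.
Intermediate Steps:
k(h, y) = -8 + √(6 + h)
j = 512 + 1/(-21 + 2*√3) (j = 512 + 1/(-13 + (-8 + √(6 + 6))) = 512 + 1/(-13 + (-8 + √12)) = 512 + 1/(-13 + (-8 + 2*√3)) = 512 + 1/(-21 + 2*√3) ≈ 511.94)
j*(-1/(-15) - 24) = (73209/143 - 2*√3/429)*(-1/(-15) - 24) = (73209/143 - 2*√3/429)*(-1*(-1/15) - 24) = (73209/143 - 2*√3/429)*(1/15 - 24) = (73209/143 - 2*√3/429)*(-359/15) = -8760677/715 + 718*√3/6435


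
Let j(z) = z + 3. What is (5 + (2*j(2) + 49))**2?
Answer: 4096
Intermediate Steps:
j(z) = 3 + z
(5 + (2*j(2) + 49))**2 = (5 + (2*(3 + 2) + 49))**2 = (5 + (2*5 + 49))**2 = (5 + (10 + 49))**2 = (5 + 59)**2 = 64**2 = 4096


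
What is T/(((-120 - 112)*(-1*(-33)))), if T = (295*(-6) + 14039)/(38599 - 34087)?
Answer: -12269/34543872 ≈ -0.00035517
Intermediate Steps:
T = 12269/4512 (T = (-1770 + 14039)/4512 = 12269*(1/4512) = 12269/4512 ≈ 2.7192)
T/(((-120 - 112)*(-1*(-33)))) = 12269/(4512*(((-120 - 112)*(-1*(-33))))) = 12269/(4512*((-232*33))) = (12269/4512)/(-7656) = (12269/4512)*(-1/7656) = -12269/34543872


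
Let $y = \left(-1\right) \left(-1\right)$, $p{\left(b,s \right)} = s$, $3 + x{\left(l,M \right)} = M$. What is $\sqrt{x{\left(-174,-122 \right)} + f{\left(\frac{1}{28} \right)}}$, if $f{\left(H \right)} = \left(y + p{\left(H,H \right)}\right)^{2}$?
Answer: $\frac{i \sqrt{97159}}{28} \approx 11.132 i$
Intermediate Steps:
$x{\left(l,M \right)} = -3 + M$
$y = 1$
$f{\left(H \right)} = \left(1 + H\right)^{2}$
$\sqrt{x{\left(-174,-122 \right)} + f{\left(\frac{1}{28} \right)}} = \sqrt{\left(-3 - 122\right) + \left(1 + \frac{1}{28}\right)^{2}} = \sqrt{-125 + \left(1 + \frac{1}{28}\right)^{2}} = \sqrt{-125 + \left(\frac{29}{28}\right)^{2}} = \sqrt{-125 + \frac{841}{784}} = \sqrt{- \frac{97159}{784}} = \frac{i \sqrt{97159}}{28}$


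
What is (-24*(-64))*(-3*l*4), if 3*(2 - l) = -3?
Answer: -55296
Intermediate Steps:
l = 3 (l = 2 - 1/3*(-3) = 2 + 1 = 3)
(-24*(-64))*(-3*l*4) = (-24*(-64))*(-3*3*4) = 1536*(-9*4) = 1536*(-36) = -55296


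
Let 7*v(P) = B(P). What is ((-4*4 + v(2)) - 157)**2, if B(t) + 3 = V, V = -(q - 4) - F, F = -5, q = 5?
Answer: 1464100/49 ≈ 29880.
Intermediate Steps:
V = 4 (V = -(5 - 4) - 1*(-5) = -1*1 + 5 = -1 + 5 = 4)
B(t) = 1 (B(t) = -3 + 4 = 1)
v(P) = 1/7 (v(P) = (1/7)*1 = 1/7)
((-4*4 + v(2)) - 157)**2 = ((-4*4 + 1/7) - 157)**2 = ((-16 + 1/7) - 157)**2 = (-111/7 - 157)**2 = (-1210/7)**2 = 1464100/49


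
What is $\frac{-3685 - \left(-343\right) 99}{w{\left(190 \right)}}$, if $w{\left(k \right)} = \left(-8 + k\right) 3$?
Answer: $\frac{15136}{273} \approx 55.443$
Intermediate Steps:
$w{\left(k \right)} = -24 + 3 k$
$\frac{-3685 - \left(-343\right) 99}{w{\left(190 \right)}} = \frac{-3685 - \left(-343\right) 99}{-24 + 3 \cdot 190} = \frac{-3685 - -33957}{-24 + 570} = \frac{-3685 + 33957}{546} = 30272 \cdot \frac{1}{546} = \frac{15136}{273}$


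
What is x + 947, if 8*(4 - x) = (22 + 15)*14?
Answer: 3545/4 ≈ 886.25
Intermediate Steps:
x = -243/4 (x = 4 - (22 + 15)*14/8 = 4 - 37*14/8 = 4 - ⅛*518 = 4 - 259/4 = -243/4 ≈ -60.750)
x + 947 = -243/4 + 947 = 3545/4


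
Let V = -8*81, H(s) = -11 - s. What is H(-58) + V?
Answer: -601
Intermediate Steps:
V = -648
H(-58) + V = (-11 - 1*(-58)) - 648 = (-11 + 58) - 648 = 47 - 648 = -601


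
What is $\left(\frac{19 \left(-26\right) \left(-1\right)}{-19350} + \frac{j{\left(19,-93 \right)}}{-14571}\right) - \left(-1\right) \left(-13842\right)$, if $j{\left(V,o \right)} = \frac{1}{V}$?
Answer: $- \frac{457729138488}{33068075} \approx -13842.0$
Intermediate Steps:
$\left(\frac{19 \left(-26\right) \left(-1\right)}{-19350} + \frac{j{\left(19,-93 \right)}}{-14571}\right) - \left(-1\right) \left(-13842\right) = \left(\frac{19 \left(-26\right) \left(-1\right)}{-19350} + \frac{1}{19 \left(-14571\right)}\right) - \left(-1\right) \left(-13842\right) = \left(\left(-494\right) \left(-1\right) \left(- \frac{1}{19350}\right) + \frac{1}{19} \left(- \frac{1}{14571}\right)\right) - 13842 = \left(494 \left(- \frac{1}{19350}\right) - \frac{1}{276849}\right) - 13842 = \left(- \frac{247}{9675} - \frac{1}{276849}\right) - 13842 = - \frac{844338}{33068075} - 13842 = - \frac{457729138488}{33068075}$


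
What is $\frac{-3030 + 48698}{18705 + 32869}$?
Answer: $\frac{22834}{25787} \approx 0.88548$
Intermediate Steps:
$\frac{-3030 + 48698}{18705 + 32869} = \frac{45668}{51574} = 45668 \cdot \frac{1}{51574} = \frac{22834}{25787}$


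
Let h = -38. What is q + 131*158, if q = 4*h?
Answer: 20546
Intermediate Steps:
q = -152 (q = 4*(-38) = -152)
q + 131*158 = -152 + 131*158 = -152 + 20698 = 20546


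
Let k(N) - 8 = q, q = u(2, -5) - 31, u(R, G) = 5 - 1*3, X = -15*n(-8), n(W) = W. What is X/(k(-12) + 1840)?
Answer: 120/1819 ≈ 0.065970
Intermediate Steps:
X = 120 (X = -15*(-8) = 120)
u(R, G) = 2 (u(R, G) = 5 - 3 = 2)
q = -29 (q = 2 - 31 = -29)
k(N) = -21 (k(N) = 8 - 29 = -21)
X/(k(-12) + 1840) = 120/(-21 + 1840) = 120/1819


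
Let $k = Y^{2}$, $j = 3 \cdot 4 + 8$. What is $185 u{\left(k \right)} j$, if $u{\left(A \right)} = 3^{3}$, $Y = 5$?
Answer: $99900$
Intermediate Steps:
$j = 20$ ($j = 12 + 8 = 20$)
$k = 25$ ($k = 5^{2} = 25$)
$u{\left(A \right)} = 27$
$185 u{\left(k \right)} j = 185 \cdot 27 \cdot 20 = 4995 \cdot 20 = 99900$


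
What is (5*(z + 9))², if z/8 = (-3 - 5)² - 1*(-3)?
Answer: 7425625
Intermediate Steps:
z = 536 (z = 8*((-3 - 5)² - 1*(-3)) = 8*((-8)² + 3) = 8*(64 + 3) = 8*67 = 536)
(5*(z + 9))² = (5*(536 + 9))² = (5*545)² = 2725² = 7425625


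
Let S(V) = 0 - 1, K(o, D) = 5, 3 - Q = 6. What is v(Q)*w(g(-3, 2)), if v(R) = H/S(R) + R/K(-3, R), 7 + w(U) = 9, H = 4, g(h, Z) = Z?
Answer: -46/5 ≈ -9.2000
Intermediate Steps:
Q = -3 (Q = 3 - 1*6 = 3 - 6 = -3)
S(V) = -1
w(U) = 2 (w(U) = -7 + 9 = 2)
v(R) = -4 + R/5 (v(R) = 4/(-1) + R/5 = 4*(-1) + R*(⅕) = -4 + R/5)
v(Q)*w(g(-3, 2)) = (-4 + (⅕)*(-3))*2 = (-4 - ⅗)*2 = -23/5*2 = -46/5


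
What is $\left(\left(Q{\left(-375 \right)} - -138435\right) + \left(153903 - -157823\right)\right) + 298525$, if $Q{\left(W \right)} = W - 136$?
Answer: $748175$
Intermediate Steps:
$Q{\left(W \right)} = -136 + W$
$\left(\left(Q{\left(-375 \right)} - -138435\right) + \left(153903 - -157823\right)\right) + 298525 = \left(\left(\left(-136 - 375\right) - -138435\right) + \left(153903 - -157823\right)\right) + 298525 = \left(\left(-511 + 138435\right) + \left(153903 + 157823\right)\right) + 298525 = \left(137924 + 311726\right) + 298525 = 449650 + 298525 = 748175$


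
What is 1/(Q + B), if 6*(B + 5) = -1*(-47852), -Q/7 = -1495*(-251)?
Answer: -3/7856234 ≈ -3.8186e-7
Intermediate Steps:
Q = -2626715 (Q = -(-10465)*(-251) = -7*375245 = -2626715)
B = 23911/3 (B = -5 + (-1*(-47852))/6 = -5 + (⅙)*47852 = -5 + 23926/3 = 23911/3 ≈ 7970.3)
1/(Q + B) = 1/(-2626715 + 23911/3) = 1/(-7856234/3) = -3/7856234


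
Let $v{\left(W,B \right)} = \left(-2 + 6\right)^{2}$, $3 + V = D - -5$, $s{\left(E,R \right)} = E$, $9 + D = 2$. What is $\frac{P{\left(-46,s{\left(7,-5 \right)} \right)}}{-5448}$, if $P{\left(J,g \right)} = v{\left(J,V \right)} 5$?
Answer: $- \frac{10}{681} \approx -0.014684$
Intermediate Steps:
$D = -7$ ($D = -9 + 2 = -7$)
$V = -5$ ($V = -3 - 2 = -5$)
$v{\left(W,B \right)} = 16$ ($v{\left(W,B \right)} = 4^{2} = 16$)
$P{\left(J,g \right)} = 80$ ($P{\left(J,g \right)} = 16 \cdot 5 = 80$)
$\frac{P{\left(-46,s{\left(7,-5 \right)} \right)}}{-5448} = \frac{80}{-5448} = 80 \left(- \frac{1}{5448}\right) = - \frac{10}{681}$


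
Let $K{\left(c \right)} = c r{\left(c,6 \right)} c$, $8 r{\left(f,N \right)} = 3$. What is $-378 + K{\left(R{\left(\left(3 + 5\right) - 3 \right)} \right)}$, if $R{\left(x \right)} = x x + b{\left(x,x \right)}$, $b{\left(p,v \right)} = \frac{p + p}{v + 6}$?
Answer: $- \frac{122229}{968} \approx -126.27$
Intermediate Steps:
$r{\left(f,N \right)} = \frac{3}{8}$ ($r{\left(f,N \right)} = \frac{1}{8} \cdot 3 = \frac{3}{8}$)
$b{\left(p,v \right)} = \frac{2 p}{6 + v}$
$R{\left(x \right)} = x^{2} + \frac{2 x}{6 + x}$ ($R{\left(x \right)} = x x + \frac{2 x}{6 + x} = x^{2} + \frac{2 x}{6 + x}$)
$K{\left(c \right)} = \frac{3 c^{2}}{8}$ ($K{\left(c \right)} = c \frac{3}{8} c = \frac{3 c}{8} c = \frac{3 c^{2}}{8}$)
$-378 + K{\left(R{\left(\left(3 + 5\right) - 3 \right)} \right)} = -378 + \frac{3 \left(\frac{\left(\left(3 + 5\right) - 3\right) \left(2 + \left(\left(3 + 5\right) - 3\right) \left(6 + \left(\left(3 + 5\right) - 3\right)\right)\right)}{6 + \left(\left(3 + 5\right) - 3\right)}\right)^{2}}{8} = -378 + \frac{3 \left(\frac{\left(8 - 3\right) \left(2 + \left(8 - 3\right) \left(6 + \left(8 - 3\right)\right)\right)}{6 + \left(8 - 3\right)}\right)^{2}}{8} = -378 + \frac{3 \left(\frac{5 \left(2 + 5 \left(6 + 5\right)\right)}{6 + 5}\right)^{2}}{8} = -378 + \frac{3 \left(\frac{5 \left(2 + 5 \cdot 11\right)}{11}\right)^{2}}{8} = -378 + \frac{3 \left(5 \cdot \frac{1}{11} \left(2 + 55\right)\right)^{2}}{8} = -378 + \frac{3 \left(5 \cdot \frac{1}{11} \cdot 57\right)^{2}}{8} = -378 + \frac{3 \left(\frac{285}{11}\right)^{2}}{8} = -378 + \frac{3}{8} \cdot \frac{81225}{121} = -378 + \frac{243675}{968} = - \frac{122229}{968}$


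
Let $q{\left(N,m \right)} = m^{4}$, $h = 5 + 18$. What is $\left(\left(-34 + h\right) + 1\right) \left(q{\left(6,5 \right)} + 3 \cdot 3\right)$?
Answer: $-6340$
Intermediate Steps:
$h = 23$
$\left(\left(-34 + h\right) + 1\right) \left(q{\left(6,5 \right)} + 3 \cdot 3\right) = \left(\left(-34 + 23\right) + 1\right) \left(5^{4} + 3 \cdot 3\right) = \left(-11 + 1\right) \left(625 + 9\right) = \left(-10\right) 634 = -6340$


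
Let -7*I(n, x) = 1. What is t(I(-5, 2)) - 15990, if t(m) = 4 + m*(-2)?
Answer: -111900/7 ≈ -15986.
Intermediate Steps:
I(n, x) = -⅐ (I(n, x) = -⅐*1 = -⅐)
t(m) = 4 - 2*m
t(I(-5, 2)) - 15990 = (4 - 2*(-⅐)) - 15990 = (4 + 2/7) - 15990 = 30/7 - 15990 = -111900/7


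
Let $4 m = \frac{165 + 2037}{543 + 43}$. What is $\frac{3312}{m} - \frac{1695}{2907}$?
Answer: $\frac{1253570117}{355623} \approx 3525.0$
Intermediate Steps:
$m = \frac{1101}{1172}$ ($m = \frac{\left(165 + 2037\right) \frac{1}{543 + 43}}{4} = \frac{2202 \cdot \frac{1}{586}}{4} = \frac{1}{4} \cdot \frac{1101}{293} = \frac{1101}{1172} \approx 0.93942$)
$\frac{3312}{m} - \frac{1695}{2907} = \frac{3312}{\frac{1101}{1172}} - \frac{1695}{2907} = 3312 \cdot \frac{1172}{1101} - \frac{565}{969} = \frac{1293888}{367} - \frac{565}{969} = \frac{1253570117}{355623}$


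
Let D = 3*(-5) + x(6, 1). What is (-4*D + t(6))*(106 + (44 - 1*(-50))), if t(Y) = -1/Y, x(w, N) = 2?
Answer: 31100/3 ≈ 10367.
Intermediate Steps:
D = -13 (D = 3*(-5) + 2 = -15 + 2 = -13)
(-4*D + t(6))*(106 + (44 - 1*(-50))) = (-4*(-13) - 1/6)*(106 + (44 - 1*(-50))) = (52 - 1*⅙)*(106 + (44 + 50)) = (52 - ⅙)*(106 + 94) = (311/6)*200 = 31100/3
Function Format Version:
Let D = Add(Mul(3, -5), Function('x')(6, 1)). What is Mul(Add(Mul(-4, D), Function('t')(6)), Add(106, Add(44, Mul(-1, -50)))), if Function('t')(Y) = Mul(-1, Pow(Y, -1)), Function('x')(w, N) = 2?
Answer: Rational(31100, 3) ≈ 10367.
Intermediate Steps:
D = -13 (D = Add(Mul(3, -5), 2) = Add(-15, 2) = -13)
Mul(Add(Mul(-4, D), Function('t')(6)), Add(106, Add(44, Mul(-1, -50)))) = Mul(Add(Mul(-4, -13), Mul(-1, Pow(6, -1))), Add(106, Add(44, Mul(-1, -50)))) = Mul(Add(52, Mul(-1, Rational(1, 6))), Add(106, Add(44, 50))) = Mul(Add(52, Rational(-1, 6)), Add(106, 94)) = Mul(Rational(311, 6), 200) = Rational(31100, 3)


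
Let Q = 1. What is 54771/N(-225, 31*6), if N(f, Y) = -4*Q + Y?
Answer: 54771/182 ≈ 300.94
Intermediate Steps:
N(f, Y) = -4 + Y (N(f, Y) = -4*1 + Y = -4 + Y)
54771/N(-225, 31*6) = 54771/(-4 + 31*6) = 54771/(-4 + 186) = 54771/182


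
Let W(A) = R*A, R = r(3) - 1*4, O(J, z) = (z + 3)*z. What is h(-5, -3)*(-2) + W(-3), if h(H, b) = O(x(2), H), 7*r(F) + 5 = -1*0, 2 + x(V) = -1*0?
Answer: -41/7 ≈ -5.8571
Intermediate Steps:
x(V) = -2 (x(V) = -2 - 1*0 = -2 + 0 = -2)
r(F) = -5/7 (r(F) = -5/7 + (-1*0)/7 = -5/7 + (⅐)*0 = -5/7 + 0 = -5/7)
O(J, z) = z*(3 + z) (O(J, z) = (3 + z)*z = z*(3 + z))
R = -33/7 (R = -5/7 - 1*4 = -5/7 - 4 = -33/7 ≈ -4.7143)
h(H, b) = H*(3 + H)
W(A) = -33*A/7
h(-5, -3)*(-2) + W(-3) = -5*(3 - 5)*(-2) - 33/7*(-3) = -5*(-2)*(-2) + 99/7 = 10*(-2) + 99/7 = -20 + 99/7 = -41/7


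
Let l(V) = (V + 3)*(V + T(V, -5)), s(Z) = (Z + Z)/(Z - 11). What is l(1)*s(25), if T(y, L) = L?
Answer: -400/7 ≈ -57.143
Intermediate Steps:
s(Z) = 2*Z/(-11 + Z) (s(Z) = (2*Z)/(-11 + Z) = 2*Z/(-11 + Z))
l(V) = (-5 + V)*(3 + V) (l(V) = (V + 3)*(V - 5) = (3 + V)*(-5 + V) = (-5 + V)*(3 + V))
l(1)*s(25) = (-15 + 1**2 - 2*1)*(2*25/(-11 + 25)) = (-15 + 1 - 2)*(2*25/14) = -32*25/14 = -16*25/7 = -400/7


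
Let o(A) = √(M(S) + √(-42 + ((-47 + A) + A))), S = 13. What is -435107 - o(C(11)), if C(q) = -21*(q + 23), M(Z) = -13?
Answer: -435107 - √(-13 + I*√1517) ≈ -4.3511e+5 - 5.1991*I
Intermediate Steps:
C(q) = -483 - 21*q (C(q) = -21*(23 + q) = -483 - 21*q)
o(A) = √(-13 + √(-89 + 2*A)) (o(A) = √(-13 + √(-42 + ((-47 + A) + A))) = √(-13 + √(-42 + (-47 + 2*A))) = √(-13 + √(-89 + 2*A)))
-435107 - o(C(11)) = -435107 - √(-13 + √(-89 + 2*(-483 - 21*11))) = -435107 - √(-13 + √(-89 + 2*(-483 - 231))) = -435107 - √(-13 + √(-89 + 2*(-714))) = -435107 - √(-13 + √(-89 - 1428)) = -435107 - √(-13 + √(-1517)) = -435107 - √(-13 + I*√1517)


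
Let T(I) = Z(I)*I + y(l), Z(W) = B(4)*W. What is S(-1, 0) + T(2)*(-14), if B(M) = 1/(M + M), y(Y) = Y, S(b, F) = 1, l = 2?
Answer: -34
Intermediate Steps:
B(M) = 1/(2*M)
Z(W) = W/8 (Z(W) = ((½)/4)*W = ((½)*(¼))*W = W/8)
T(I) = 2 + I²/8 (T(I) = (I/8)*I + 2 = I²/8 + 2 = 2 + I²/8)
S(-1, 0) + T(2)*(-14) = 1 + (2 + (⅛)*2²)*(-14) = 1 + (2 + (⅛)*4)*(-14) = 1 + (2 + ½)*(-14) = 1 + (5/2)*(-14) = 1 - 35 = -34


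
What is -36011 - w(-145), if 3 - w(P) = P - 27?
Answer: -36186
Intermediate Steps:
w(P) = 30 - P (w(P) = 3 - (P - 27) = 3 - (-27 + P) = 3 + (27 - P) = 30 - P)
-36011 - w(-145) = -36011 - (30 - 1*(-145)) = -36011 - (30 + 145) = -36011 - 1*175 = -36011 - 175 = -36186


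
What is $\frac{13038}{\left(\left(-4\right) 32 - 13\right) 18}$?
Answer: $- \frac{2173}{423} \approx -5.1371$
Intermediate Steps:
$\frac{13038}{\left(\left(-4\right) 32 - 13\right) 18} = \frac{13038}{\left(-128 - 13\right) 18} = \frac{13038}{\left(-141\right) 18} = \frac{13038}{-2538} = 13038 \left(- \frac{1}{2538}\right) = - \frac{2173}{423}$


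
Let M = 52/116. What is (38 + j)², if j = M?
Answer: 1243225/841 ≈ 1478.3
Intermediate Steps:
M = 13/29 (M = 52*(1/116) = 13/29 ≈ 0.44828)
j = 13/29 ≈ 0.44828
(38 + j)² = (38 + 13/29)² = (1115/29)² = 1243225/841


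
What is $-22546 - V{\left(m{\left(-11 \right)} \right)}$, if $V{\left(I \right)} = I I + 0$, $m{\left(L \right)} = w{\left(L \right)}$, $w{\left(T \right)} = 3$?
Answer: $-22555$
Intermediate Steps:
$m{\left(L \right)} = 3$
$V{\left(I \right)} = I^{2}$ ($V{\left(I \right)} = I^{2} + 0 = I^{2}$)
$-22546 - V{\left(m{\left(-11 \right)} \right)} = -22546 - 3^{2} = -22546 - 9 = -22555$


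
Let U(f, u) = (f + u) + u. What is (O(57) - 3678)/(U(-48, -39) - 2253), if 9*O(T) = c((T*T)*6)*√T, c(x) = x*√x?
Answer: 1226/793 - 123462*√38/793 ≈ -958.19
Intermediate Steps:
U(f, u) = f + 2*u
c(x) = x^(3/2)
O(T) = 2*√6*√T*(T²)^(3/2)/3 (O(T) = (((T*T)*6)^(3/2)*√T)/9 = ((T²*6)^(3/2)*√T)/9 = ((6*T²)^(3/2)*√T)/9 = ((6*√6*(T²)^(3/2))*√T)/9 = (6*√6*√T*(T²)^(3/2))/9 = 2*√6*√T*(T²)^(3/2)/3)
(O(57) - 3678)/(U(-48, -39) - 2253) = (2*√6*√57*(57²)^(3/2)/3 - 3678)/((-48 + 2*(-39)) - 2253) = (2*√6*√57*3249^(3/2)/3 - 3678)/((-48 - 78) - 2253) = ((⅔)*√6*√57*185193 - 3678)/(-126 - 2253) = (370386*√38 - 3678)/(-2379) = (-3678 + 370386*√38)*(-1/2379) = 1226/793 - 123462*√38/793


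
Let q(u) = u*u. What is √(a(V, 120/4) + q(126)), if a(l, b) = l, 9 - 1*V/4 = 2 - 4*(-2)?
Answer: 16*√62 ≈ 125.98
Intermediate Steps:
q(u) = u²
V = -4 (V = 36 - 4*(2 - 4*(-2)) = 36 - 4*(2 + 8) = 36 - 4*10 = 36 - 40 = -4)
√(a(V, 120/4) + q(126)) = √(-4 + 126²) = √(-4 + 15876) = √15872 = 16*√62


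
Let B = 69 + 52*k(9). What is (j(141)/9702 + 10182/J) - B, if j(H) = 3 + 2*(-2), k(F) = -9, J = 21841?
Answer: 84647415341/211901382 ≈ 399.47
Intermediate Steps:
j(H) = -1 (j(H) = 3 - 4 = -1)
B = -399 (B = 69 + 52*(-9) = 69 - 468 = -399)
(j(141)/9702 + 10182/J) - B = (-1/9702 + 10182/21841) - 1*(-399) = (-1*1/9702 + 10182*(1/21841)) + 399 = (-1/9702 + 10182/21841) + 399 = 98763923/211901382 + 399 = 84647415341/211901382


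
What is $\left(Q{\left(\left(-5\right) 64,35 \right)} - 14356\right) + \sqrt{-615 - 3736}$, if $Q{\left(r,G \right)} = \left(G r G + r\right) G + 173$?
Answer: $-13745383 + i \sqrt{4351} \approx -1.3745 \cdot 10^{7} + 65.962 i$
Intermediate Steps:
$Q{\left(r,G \right)} = 173 + G \left(r + r G^{2}\right)$ ($Q{\left(r,G \right)} = \left(r G^{2} + r\right) G + 173 = \left(r + r G^{2}\right) G + 173 = G \left(r + r G^{2}\right) + 173 = 173 + G \left(r + r G^{2}\right)$)
$\left(Q{\left(\left(-5\right) 64,35 \right)} - 14356\right) + \sqrt{-615 - 3736} = \left(\left(173 + 35 \left(\left(-5\right) 64\right) + \left(-5\right) 64 \cdot 35^{3}\right) - 14356\right) + \sqrt{-615 - 3736} = \left(\left(173 + 35 \left(-320\right) - 13720000\right) - 14356\right) + \sqrt{-4351} = \left(\left(173 - 11200 - 13720000\right) - 14356\right) + i \sqrt{4351} = \left(-13731027 - 14356\right) + i \sqrt{4351} = -13745383 + i \sqrt{4351}$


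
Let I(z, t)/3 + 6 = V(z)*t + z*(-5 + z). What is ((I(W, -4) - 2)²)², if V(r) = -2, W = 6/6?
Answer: 4096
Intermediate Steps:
W = 1 (W = 6*(⅙) = 1)
I(z, t) = -18 - 6*t + 3*z*(-5 + z) (I(z, t) = -18 + 3*(-2*t + z*(-5 + z)) = -18 + (-6*t + 3*z*(-5 + z)) = -18 - 6*t + 3*z*(-5 + z))
((I(W, -4) - 2)²)² = (((-18 - 15*1 - 6*(-4) + 3*1²) - 2)²)² = (((-18 - 15 + 24 + 3*1) - 2)²)² = (((-18 - 15 + 24 + 3) - 2)²)² = ((-6 - 2)²)² = ((-8)²)² = 64² = 4096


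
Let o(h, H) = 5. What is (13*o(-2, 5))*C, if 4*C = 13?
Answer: 845/4 ≈ 211.25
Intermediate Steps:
C = 13/4 (C = (1/4)*13 = 13/4 ≈ 3.2500)
(13*o(-2, 5))*C = (13*5)*(13/4) = 65*(13/4) = 845/4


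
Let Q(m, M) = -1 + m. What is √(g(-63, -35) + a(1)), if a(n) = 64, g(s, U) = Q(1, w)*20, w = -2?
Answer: 8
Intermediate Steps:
g(s, U) = 0 (g(s, U) = (-1 + 1)*20 = 0*20 = 0)
√(g(-63, -35) + a(1)) = √(0 + 64) = √64 = 8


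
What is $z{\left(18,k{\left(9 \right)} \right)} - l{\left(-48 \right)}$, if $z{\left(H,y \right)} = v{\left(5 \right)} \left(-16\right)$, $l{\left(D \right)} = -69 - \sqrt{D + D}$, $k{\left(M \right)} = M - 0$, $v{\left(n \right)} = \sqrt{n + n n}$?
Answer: $69 - 16 \sqrt{30} + 4 i \sqrt{6} \approx -18.636 + 9.798 i$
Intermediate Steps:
$v{\left(n \right)} = \sqrt{n + n^{2}}$
$k{\left(M \right)} = M$ ($k{\left(M \right)} = M + 0 = M$)
$l{\left(D \right)} = -69 - \sqrt{2} \sqrt{D}$ ($l{\left(D \right)} = -69 - \sqrt{2 D} = -69 - \sqrt{2} \sqrt{D}$)
$z{\left(H,y \right)} = - 16 \sqrt{30}$ ($z{\left(H,y \right)} = \sqrt{5 \left(1 + 5\right)} \left(-16\right) = \sqrt{5 \cdot 6} \left(-16\right) = \sqrt{30} \left(-16\right) = - 16 \sqrt{30}$)
$z{\left(18,k{\left(9 \right)} \right)} - l{\left(-48 \right)} = - 16 \sqrt{30} - \left(-69 - \sqrt{2} \sqrt{-48}\right) = - 16 \sqrt{30} - \left(-69 - \sqrt{2} \cdot 4 i \sqrt{3}\right) = - 16 \sqrt{30} - \left(-69 - 4 i \sqrt{6}\right) = - 16 \sqrt{30} + \left(69 + 4 i \sqrt{6}\right) = 69 - 16 \sqrt{30} + 4 i \sqrt{6}$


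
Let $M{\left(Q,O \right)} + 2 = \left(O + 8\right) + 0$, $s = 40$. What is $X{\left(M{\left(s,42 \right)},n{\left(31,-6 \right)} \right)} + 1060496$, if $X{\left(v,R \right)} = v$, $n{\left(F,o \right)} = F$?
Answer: $1060544$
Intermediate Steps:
$M{\left(Q,O \right)} = 6 + O$ ($M{\left(Q,O \right)} = -2 + \left(\left(O + 8\right) + 0\right) = -2 + \left(\left(8 + O\right) + 0\right) = -2 + \left(8 + O\right) = 6 + O$)
$X{\left(M{\left(s,42 \right)},n{\left(31,-6 \right)} \right)} + 1060496 = \left(6 + 42\right) + 1060496 = 48 + 1060496 = 1060544$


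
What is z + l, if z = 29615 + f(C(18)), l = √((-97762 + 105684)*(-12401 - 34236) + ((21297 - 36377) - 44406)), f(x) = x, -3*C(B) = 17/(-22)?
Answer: 1954607/66 + 10*I*√3695178 ≈ 29615.0 + 19223.0*I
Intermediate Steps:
C(B) = 17/66 (C(B) = -17/(3*(-22)) = -17*(-1)/(3*22) = -⅓*(-17/22) = 17/66)
l = 10*I*√3695178 (l = √(7922*(-46637) + (-15080 - 44406)) = √(-369458314 - 59486) = √(-369517800) = 10*I*√3695178 ≈ 19223.0*I)
z = 1954607/66 (z = 29615 + 17/66 = 1954607/66 ≈ 29615.)
z + l = 1954607/66 + 10*I*√3695178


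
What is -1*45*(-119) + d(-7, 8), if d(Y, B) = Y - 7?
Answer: 5341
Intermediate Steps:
d(Y, B) = -7 + Y
-1*45*(-119) + d(-7, 8) = -1*45*(-119) + (-7 - 7) = -45*(-119) - 14 = 5355 - 14 = 5341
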